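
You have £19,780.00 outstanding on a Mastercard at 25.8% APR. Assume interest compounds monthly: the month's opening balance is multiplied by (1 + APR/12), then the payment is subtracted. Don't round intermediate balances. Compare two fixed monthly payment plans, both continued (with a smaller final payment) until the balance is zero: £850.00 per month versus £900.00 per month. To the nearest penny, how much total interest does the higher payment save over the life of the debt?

Monthly rate r = 25.8%/12 = 2.15% = 0.0215.
At £850.00/mo: n = ⌈−ln(1 − rB₀/P)/ln(1+r)⌉ = 33 payments (last £524.57); total interest = total paid − £19,780.00 = £7,944.57.
At £900.00/mo: 31 payments (last £63.43); total interest £7,283.43.
Interest saved = £7,944.57 − £7,283.43 = £661.14.

£661.14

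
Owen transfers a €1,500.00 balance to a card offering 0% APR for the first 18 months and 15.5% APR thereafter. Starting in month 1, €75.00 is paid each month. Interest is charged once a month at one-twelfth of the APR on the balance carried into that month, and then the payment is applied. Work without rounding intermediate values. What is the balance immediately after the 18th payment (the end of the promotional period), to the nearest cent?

€150.00

Promo months 1–18 at r₀ = 0%/12 = 0; months 19+ at r₁ = 15.5%/12 = 0.0129167.
After month 18 (no interest yet): B = €1,500.00 − 18·€75.00 = €150.00.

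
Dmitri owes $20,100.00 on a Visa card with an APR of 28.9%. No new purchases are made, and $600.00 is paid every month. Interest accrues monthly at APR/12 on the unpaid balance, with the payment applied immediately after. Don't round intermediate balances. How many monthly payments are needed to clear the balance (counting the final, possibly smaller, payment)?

Monthly rate r = 28.9%/12 = 2.40833% = 0.0240833.
Recurrence: B ← B·(1+r) − $600.00.
Month 1: interest $484.07; balance after payment $19,984.08.
Month 2: interest $481.28; balance after payment $19,865.36.
Closed form: n = −ln(1 − rB₀/P)/ln(1+r) = −ln(0.19321)/ln(1.02408) ≈ 69.081, so the balance reaches zero during payment 70.

70 months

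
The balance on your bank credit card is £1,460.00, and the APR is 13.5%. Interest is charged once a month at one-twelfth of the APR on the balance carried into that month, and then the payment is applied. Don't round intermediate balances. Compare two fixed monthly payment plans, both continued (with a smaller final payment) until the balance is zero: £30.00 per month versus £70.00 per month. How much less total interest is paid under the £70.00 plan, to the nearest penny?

Monthly rate r = 13.5%/12 = 1.125% = 0.01125.
At £30.00/mo: n = ⌈−ln(1 − rB₀/P)/ln(1+r)⌉ = 71 payments (last £26.47); total interest = total paid − £1,460.00 = £666.47.
At £70.00/mo: 24 payments (last £63.28); total interest £213.28.
Interest saved = £666.47 − £213.28 = £453.19.

£453.19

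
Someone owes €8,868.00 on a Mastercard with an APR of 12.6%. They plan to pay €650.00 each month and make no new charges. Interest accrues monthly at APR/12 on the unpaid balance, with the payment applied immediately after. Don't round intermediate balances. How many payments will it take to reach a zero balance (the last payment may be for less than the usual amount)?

15 months

Monthly rate r = 12.6%/12 = 1.05% = 0.0105.
Recurrence: B ← B·(1+r) − €650.00.
Month 1: interest €93.11; balance after payment €8,311.11.
Month 2: interest €87.27; balance after payment €7,748.38.
Closed form: n = −ln(1 − rB₀/P)/ln(1+r) = −ln(0.85675)/ln(1.0105) ≈ 14.802, so the balance reaches zero during payment 15.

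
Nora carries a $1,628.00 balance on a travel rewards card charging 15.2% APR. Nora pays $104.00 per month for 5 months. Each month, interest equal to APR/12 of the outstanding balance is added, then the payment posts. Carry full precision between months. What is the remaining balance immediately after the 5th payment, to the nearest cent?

Monthly rate r = 15.2%/12 = 1.26667% = 0.0126667.
Each month: B ← B·(1+r) − $104.00.
Month 1: interest $20.62; balance after payment $1,544.62.
Month 2: interest $19.57; balance after payment $1,460.19.
Month 3: interest $18.50; balance after payment $1,374.68.
Month 4: interest $17.41; balance after payment $1,288.09.
Month 5: interest $16.32; balance after payment $1,200.41.

$1,200.41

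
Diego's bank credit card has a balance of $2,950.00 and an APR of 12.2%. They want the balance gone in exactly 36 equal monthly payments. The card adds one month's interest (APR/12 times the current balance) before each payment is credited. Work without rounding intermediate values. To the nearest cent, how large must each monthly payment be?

Monthly rate r = 12.2%/12 = 1.01667% = 0.0101667.
Level-payment amortization: P = B₀·r / (1 − (1+r)^(−n)) = 2950.00·0.0101667 / (1 − 1.01017^(−36)).
Denominator 1 − (1+r)^(−36) = 0.305214431.
P = 29.9917 / 0.305214431 ≈ 98.26.

$98.26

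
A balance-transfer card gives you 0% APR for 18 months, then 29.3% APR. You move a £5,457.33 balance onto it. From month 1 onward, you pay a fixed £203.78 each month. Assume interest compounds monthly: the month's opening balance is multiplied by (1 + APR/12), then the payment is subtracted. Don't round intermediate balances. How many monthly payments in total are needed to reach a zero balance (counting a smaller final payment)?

29 months

Promo months 1–18 at r₀ = 0%/12 = 0; months 19+ at r₁ = 29.3%/12 = 0.0244167.
After month 18 (no interest yet): B = £5,457.33 − 18·£203.78 = £1,789.29.
Then at r₁ with £203.78/mo: n₂ = −ln(1 − r₁·B/P)/ln(1+r₁) ≈ 10.00 → 11 more payments.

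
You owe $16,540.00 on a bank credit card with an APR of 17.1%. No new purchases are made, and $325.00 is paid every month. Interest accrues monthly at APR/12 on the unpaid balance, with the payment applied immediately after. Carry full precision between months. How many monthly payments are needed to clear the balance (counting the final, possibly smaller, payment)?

Monthly rate r = 17.1%/12 = 1.425% = 0.01425.
Recurrence: B ← B·(1+r) − $325.00.
Month 1: interest $235.70; balance after payment $16,450.69.
Month 2: interest $234.42; balance after payment $16,360.12.
Closed form: n = −ln(1 − rB₀/P)/ln(1+r) = −ln(0.27478)/ln(1.01425) ≈ 91.295, so the balance reaches zero during payment 92.

92 months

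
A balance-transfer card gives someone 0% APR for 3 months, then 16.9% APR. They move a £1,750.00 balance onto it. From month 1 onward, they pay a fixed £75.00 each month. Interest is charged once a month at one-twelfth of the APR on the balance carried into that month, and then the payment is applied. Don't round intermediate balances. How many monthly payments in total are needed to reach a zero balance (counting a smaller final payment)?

28 payments

Promo months 1–3 at r₀ = 0%/12 = 0; months 4+ at r₁ = 16.9%/12 = 0.0140833.
After month 3 (no interest yet): B = £1,750.00 − 3·£75.00 = £1,525.00.
Then at r₁ with £75.00/mo: n₂ = −ln(1 − r₁·B/P)/ln(1+r₁) ≈ 24.12 → 25 more payments.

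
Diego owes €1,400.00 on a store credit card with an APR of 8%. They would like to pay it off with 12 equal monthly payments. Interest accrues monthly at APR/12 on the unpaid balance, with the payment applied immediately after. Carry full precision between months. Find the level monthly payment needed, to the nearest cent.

Monthly rate r = 8%/12 = 0.666667% = 0.00666667.
Level-payment amortization: P = B₀·r / (1 − (1+r)^(−n)) = 1400.00·0.00666667 / (1 − 1.00667^(−12)).
Denominator 1 − (1+r)^(−12) = 0.0766385453.
P = 9.33333 / 0.0766385453 ≈ 121.78.

€121.78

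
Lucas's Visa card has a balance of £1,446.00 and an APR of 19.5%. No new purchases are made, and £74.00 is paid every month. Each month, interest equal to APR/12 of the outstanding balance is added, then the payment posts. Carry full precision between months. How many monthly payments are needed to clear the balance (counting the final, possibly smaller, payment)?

Monthly rate r = 19.5%/12 = 1.625% = 0.01625.
Recurrence: B ← B·(1+r) − £74.00.
Month 1: interest £23.50; balance after payment £1,395.50.
Month 2: interest £22.68; balance after payment £1,344.17.
Closed form: n = −ln(1 − rB₀/P)/ln(1+r) = −ln(0.68247)/ln(1.01625) ≈ 23.701, so the balance reaches zero during payment 24.

24 months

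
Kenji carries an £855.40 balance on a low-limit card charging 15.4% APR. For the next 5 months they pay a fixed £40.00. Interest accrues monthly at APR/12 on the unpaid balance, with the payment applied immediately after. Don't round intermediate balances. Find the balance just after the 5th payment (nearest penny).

£706.52

Monthly rate r = 15.4%/12 = 1.28333% = 0.0128333.
Each month: B ← B·(1+r) − £40.00.
Month 1: interest £10.98; balance after payment £826.38.
Month 2: interest £10.61; balance after payment £796.98.
Month 3: interest £10.23; balance after payment £767.21.
Month 4: interest £9.85; balance after payment £737.06.
Month 5: interest £9.46; balance after payment £706.52.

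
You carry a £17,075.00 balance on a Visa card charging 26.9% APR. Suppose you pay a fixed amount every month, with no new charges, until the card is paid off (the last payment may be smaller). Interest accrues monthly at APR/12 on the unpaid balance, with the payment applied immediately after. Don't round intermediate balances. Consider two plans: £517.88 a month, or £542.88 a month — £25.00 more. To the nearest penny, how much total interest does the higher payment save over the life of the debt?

£1,488.51

Monthly rate r = 26.9%/12 = 2.24167% = 0.0224167.
At £517.88/mo: n = ⌈−ln(1 − rB₀/P)/ln(1+r)⌉ = 61 payments (last £315.98); total interest = total paid − £17,075.00 = £14,313.78.
At £542.88/mo: 56 payments (last £41.87); total interest £12,825.27.
Interest saved = £14,313.78 − £12,825.27 = £1,488.51.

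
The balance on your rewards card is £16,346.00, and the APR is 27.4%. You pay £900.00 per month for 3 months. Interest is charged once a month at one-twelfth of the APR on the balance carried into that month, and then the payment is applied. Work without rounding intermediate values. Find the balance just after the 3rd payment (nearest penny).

£14,729.34

Monthly rate r = 27.4%/12 = 2.28333% = 0.0228333.
Each month: B ← B·(1+r) − £900.00.
Month 1: interest £373.23; balance after payment £15,819.23.
Month 2: interest £361.21; balance after payment £15,280.44.
Month 3: interest £348.90; balance after payment £14,729.34.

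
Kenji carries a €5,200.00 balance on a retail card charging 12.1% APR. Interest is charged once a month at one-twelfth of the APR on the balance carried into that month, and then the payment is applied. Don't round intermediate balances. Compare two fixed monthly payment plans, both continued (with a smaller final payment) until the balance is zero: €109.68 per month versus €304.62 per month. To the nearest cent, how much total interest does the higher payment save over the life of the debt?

€1,372.59

Monthly rate r = 12.1%/12 = 1.00833% = 0.0100833.
At €109.68/mo: n = ⌈−ln(1 − rB₀/P)/ln(1+r)⌉ = 65 payments (last €88.59); total interest = total paid − €5,200.00 = €1,908.11.
At €304.62/mo: 19 payments (last €252.36); total interest €535.52.
Interest saved = €1,908.11 − €535.52 = €1,372.59.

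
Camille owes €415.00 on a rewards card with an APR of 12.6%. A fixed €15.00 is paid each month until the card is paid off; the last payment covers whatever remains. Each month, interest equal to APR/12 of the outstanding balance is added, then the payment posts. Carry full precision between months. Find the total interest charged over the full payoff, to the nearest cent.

Monthly rate r = 12.6%/12 = 1.05% = 0.0105.
Payoff takes n = ⌈−ln(1 − rB₀/P)/ln(1+r)⌉ = ⌈32.857⌉ = 33 payments; the last is €12.86.
Total paid = 32·€15.00 + €12.86 = €492.86.
Total interest = total paid − principal = €492.86 − €415.00 = €77.86.

€77.86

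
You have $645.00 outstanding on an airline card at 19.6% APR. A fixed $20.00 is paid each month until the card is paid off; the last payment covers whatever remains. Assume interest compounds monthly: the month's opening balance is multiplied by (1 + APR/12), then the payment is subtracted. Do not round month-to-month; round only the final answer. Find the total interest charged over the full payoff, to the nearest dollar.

$279

Monthly rate r = 19.6%/12 = 1.63333% = 0.0163333.
Payoff takes n = ⌈−ln(1 − rB₀/P)/ln(1+r)⌉ = ⌈46.177⌉ = 47 payments; the last is $3.56.
Total paid = 46·$20.00 + $3.56 = $923.56.
Total interest = total paid − principal = $923.56 − $645.00 = $278.56.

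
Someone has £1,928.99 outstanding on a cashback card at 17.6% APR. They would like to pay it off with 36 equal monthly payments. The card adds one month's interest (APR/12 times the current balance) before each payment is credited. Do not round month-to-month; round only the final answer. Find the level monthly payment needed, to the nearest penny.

£69.35

Monthly rate r = 17.6%/12 = 1.46667% = 0.0146667.
Level-payment amortization: P = B₀·r / (1 − (1+r)^(−n)) = 1928.99·0.0146667 / (1 − 1.01467^(−36)).
Denominator 1 − (1+r)^(−36) = 0.407950746.
P = 28.2919 / 0.407950746 ≈ 69.35.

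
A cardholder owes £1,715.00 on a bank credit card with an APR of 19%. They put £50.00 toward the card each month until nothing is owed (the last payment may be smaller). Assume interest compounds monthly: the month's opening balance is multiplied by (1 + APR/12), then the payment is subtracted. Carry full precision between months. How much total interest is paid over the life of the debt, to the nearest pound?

Monthly rate r = 19%/12 = 1.58333% = 0.0158333.
Payoff takes n = ⌈−ln(1 − rB₀/P)/ln(1+r)⌉ = ⌈49.859⌉ = 50 payments; the last is £43.01.
Total paid = 49·£50.00 + £43.01 = £2,493.01.
Total interest = total paid − principal = £2,493.01 − £1,715.00 = £778.01.

£778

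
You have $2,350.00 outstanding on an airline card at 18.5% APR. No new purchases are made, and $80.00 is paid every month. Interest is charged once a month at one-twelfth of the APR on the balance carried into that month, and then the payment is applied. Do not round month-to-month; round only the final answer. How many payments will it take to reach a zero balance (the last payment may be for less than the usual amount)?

40 payments

Monthly rate r = 18.5%/12 = 1.54167% = 0.0154167.
Recurrence: B ← B·(1+r) − $80.00.
Month 1: interest $36.23; balance after payment $2,306.23.
Month 2: interest $35.55; balance after payment $2,261.78.
Closed form: n = −ln(1 − rB₀/P)/ln(1+r) = −ln(0.54714)/ln(1.01542) ≈ 39.418, so the balance reaches zero during payment 40.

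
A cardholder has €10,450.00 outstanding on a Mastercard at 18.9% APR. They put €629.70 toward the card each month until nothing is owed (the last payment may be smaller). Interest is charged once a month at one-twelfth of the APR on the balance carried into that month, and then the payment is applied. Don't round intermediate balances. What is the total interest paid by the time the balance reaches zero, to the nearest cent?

Monthly rate r = 18.9%/12 = 1.575% = 0.01575.
Payoff takes n = ⌈−ln(1 − rB₀/P)/ln(1+r)⌉ = ⌈19.387⌉ = 20 payments; the last is €244.81.
Total paid = 19·€629.70 + €244.81 = €12,209.11.
Total interest = total paid − principal = €12,209.11 − €10,450.00 = €1,759.11.

€1,759.11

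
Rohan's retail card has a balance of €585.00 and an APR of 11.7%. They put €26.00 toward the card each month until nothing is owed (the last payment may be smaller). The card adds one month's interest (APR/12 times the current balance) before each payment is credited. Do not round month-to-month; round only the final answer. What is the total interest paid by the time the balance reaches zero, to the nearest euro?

Monthly rate r = 11.7%/12 = 0.975% = 0.00975.
Payoff takes n = ⌈−ln(1 − rB₀/P)/ln(1+r)⌉ = ⌈25.525⌉ = 26 payments; the last is €13.67.
Total paid = 25·€26.00 + €13.67 = €663.67.
Total interest = total paid − principal = €663.67 − €585.00 = €78.67.

€79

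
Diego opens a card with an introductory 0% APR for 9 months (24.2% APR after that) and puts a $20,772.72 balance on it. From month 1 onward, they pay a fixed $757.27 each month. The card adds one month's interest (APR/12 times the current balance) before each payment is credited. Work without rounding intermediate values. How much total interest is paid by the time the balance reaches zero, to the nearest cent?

$3,670.35

Promo months 1–9 at r₀ = 0%/12 = 0; months 10+ at r₁ = 24.2%/12 = 0.0201667.
After month 9 (no interest yet): B = $20,772.72 − 9·$757.27 = $13,957.29.
Then at r₁ with $757.27/mo: n₂ = −ln(1 − r₁·B/P)/ln(1+r₁) ≈ 23.28 → 24 more payments.
Total paid = 32·$757.27 + $210.43 = $24,443.07; interest = $24,443.07 − $20,772.72 = $3,670.35.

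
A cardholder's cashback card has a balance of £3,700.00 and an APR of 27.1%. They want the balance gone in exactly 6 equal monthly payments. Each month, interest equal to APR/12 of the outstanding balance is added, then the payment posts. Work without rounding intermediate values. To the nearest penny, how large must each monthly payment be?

£666.32

Monthly rate r = 27.1%/12 = 2.25833% = 0.0225833.
Level-payment amortization: P = B₀·r / (1 − (1+r)^(−n)) = 3700.00·0.0225833 / (1 − 1.02258^(−6)).
Denominator 1 − (1+r)^(−6) = 0.125403491.
P = 83.5583 / 0.125403491 ≈ 666.32.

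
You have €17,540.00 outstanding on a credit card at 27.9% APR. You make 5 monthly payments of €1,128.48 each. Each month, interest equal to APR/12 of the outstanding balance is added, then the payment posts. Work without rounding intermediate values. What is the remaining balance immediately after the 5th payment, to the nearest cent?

Monthly rate r = 27.9%/12 = 2.325% = 0.02325.
Each month: B ← B·(1+r) − €1,128.48.
Month 1: interest €407.81; balance after payment €16,819.33.
Month 2: interest €391.05; balance after payment €16,081.89.
Month 3: interest €373.90; balance after payment €15,327.32.
Month 4: interest €356.36; balance after payment €14,555.20.
Month 5: interest €338.41; balance after payment €13,765.13.

€13,765.13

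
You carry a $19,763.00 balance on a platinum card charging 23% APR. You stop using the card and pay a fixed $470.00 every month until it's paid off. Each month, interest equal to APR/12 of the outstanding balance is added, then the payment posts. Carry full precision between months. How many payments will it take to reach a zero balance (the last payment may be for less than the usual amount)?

87 payments

Monthly rate r = 23%/12 = 1.91667% = 0.0191667.
Recurrence: B ← B·(1+r) − $470.00.
Month 1: interest $378.79; balance after payment $19,671.79.
Month 2: interest $377.04; balance after payment $19,578.83.
Closed form: n = −ln(1 − rB₀/P)/ln(1+r) = −ln(0.19406)/ln(1.01917) ≈ 86.360, so the balance reaches zero during payment 87.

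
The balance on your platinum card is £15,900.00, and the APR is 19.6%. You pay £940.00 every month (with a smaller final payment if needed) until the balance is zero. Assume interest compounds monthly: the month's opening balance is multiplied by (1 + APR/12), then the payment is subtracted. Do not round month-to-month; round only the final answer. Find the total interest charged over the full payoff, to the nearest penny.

Monthly rate r = 19.6%/12 = 1.63333% = 0.0163333.
Payoff takes n = ⌈−ln(1 − rB₀/P)/ln(1+r)⌉ = ⌈19.958⌉ = 20 payments; the last is £900.76.
Total paid = 19·£940.00 + £900.76 = £18,760.76.
Total interest = total paid − principal = £18,760.76 − £15,900.00 = £2,860.76.

£2,860.76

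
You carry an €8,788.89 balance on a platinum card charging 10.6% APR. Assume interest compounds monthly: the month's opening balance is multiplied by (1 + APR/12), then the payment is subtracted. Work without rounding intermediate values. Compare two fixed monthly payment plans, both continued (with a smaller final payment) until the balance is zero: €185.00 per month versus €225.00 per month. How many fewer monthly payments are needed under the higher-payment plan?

Monthly rate r = 10.6%/12 = 0.883333% = 0.00883333.
At €185.00/mo: n = ⌈−ln(1 − rB₀/P)/ln(1+r)⌉ = 62 payments (last €161.14); total interest = total paid − €8,788.89 = €2,657.25.
At €225.00/mo: 49 payments (last €26.99); total interest €2,038.10.
Payments saved = 62 − 49 = 13.

13 fewer payments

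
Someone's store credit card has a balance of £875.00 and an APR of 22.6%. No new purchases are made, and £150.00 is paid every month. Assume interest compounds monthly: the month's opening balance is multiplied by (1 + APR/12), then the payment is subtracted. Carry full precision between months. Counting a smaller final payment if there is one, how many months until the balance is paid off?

7 months

Monthly rate r = 22.6%/12 = 1.88333% = 0.0188333.
Recurrence: B ← B·(1+r) − £150.00.
Month 1: interest £16.48; balance after payment £741.48.
Month 2: interest £13.96; balance after payment £605.44.
Closed form: n = −ln(1 − rB₀/P)/ln(1+r) = −ln(0.89014)/ln(1.01883) ≈ 6.237, so the balance reaches zero during payment 7.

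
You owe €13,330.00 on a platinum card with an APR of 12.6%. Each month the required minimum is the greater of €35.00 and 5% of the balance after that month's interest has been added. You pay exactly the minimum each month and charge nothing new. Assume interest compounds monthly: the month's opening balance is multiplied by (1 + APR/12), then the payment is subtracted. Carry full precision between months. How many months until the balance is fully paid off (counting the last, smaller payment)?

Monthly rate r = 12.6%/12 = 1.05% = 0.0105.
While 5% of the post-interest balance exceeds €35.00, each month B ← (B·(1+r))·(1 − 0.05), i.e. B shrinks by the factor (1+r)·0.95 = 0.95997.
This holds for months 1–73. Entering month 74 the balance is €675.78; 5% of the post-interest balance is now below €35.00, so the flat €35.00 minimum applies from here.
From month 74 a fixed €35.00 at rate r clears €675.78 in 22 more payments. Total: 73 + 22 = 95 months.

95 months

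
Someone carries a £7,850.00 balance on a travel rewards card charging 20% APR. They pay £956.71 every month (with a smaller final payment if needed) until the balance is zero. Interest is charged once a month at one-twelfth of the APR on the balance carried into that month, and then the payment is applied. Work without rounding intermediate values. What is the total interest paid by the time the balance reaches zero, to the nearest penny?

£662.21

Monthly rate r = 20%/12 = 1.66667% = 0.0166667.
Payoff takes n = ⌈−ln(1 − rB₀/P)/ln(1+r)⌉ = ⌈8.897⌉ = 9 payments; the last is £858.53.
Total paid = 8·£956.71 + £858.53 = £8,512.21.
Total interest = total paid − principal = £8,512.21 − £7,850.00 = £662.21.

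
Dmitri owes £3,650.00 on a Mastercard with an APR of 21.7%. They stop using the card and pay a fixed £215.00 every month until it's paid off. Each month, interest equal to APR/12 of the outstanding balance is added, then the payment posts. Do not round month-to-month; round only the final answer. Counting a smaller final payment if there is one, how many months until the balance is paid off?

Monthly rate r = 21.7%/12 = 1.80833% = 0.0180833.
Recurrence: B ← B·(1+r) − £215.00.
Month 1: interest £66.00; balance after payment £3,501.00.
Month 2: interest £63.31; balance after payment £3,349.31.
Closed form: n = −ln(1 − rB₀/P)/ln(1+r) = −ln(0.693)/ln(1.01808) ≈ 20.462, so the balance reaches zero during payment 21.

21 payments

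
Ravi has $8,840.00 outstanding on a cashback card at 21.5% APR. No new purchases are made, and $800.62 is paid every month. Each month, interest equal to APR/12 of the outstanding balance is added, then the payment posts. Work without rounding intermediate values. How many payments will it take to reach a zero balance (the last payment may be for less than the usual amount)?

Monthly rate r = 21.5%/12 = 1.79167% = 0.0179167.
Recurrence: B ← B·(1+r) − $800.62.
Month 1: interest $158.38; balance after payment $8,197.76.
Month 2: interest $146.88; balance after payment $7,544.02.
Closed form: n = −ln(1 − rB₀/P)/ln(1+r) = −ln(0.80217)/ln(1.01792) ≈ 12.413, so the balance reaches zero during payment 13.

13 payments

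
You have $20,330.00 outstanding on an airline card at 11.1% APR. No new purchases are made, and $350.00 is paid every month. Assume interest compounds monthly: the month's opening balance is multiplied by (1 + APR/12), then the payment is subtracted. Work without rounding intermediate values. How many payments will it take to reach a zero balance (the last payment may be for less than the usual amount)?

Monthly rate r = 11.1%/12 = 0.925% = 0.00925.
Recurrence: B ← B·(1+r) − $350.00.
Month 1: interest $188.05; balance after payment $20,168.05.
Month 2: interest $186.55; balance after payment $20,004.61.
Closed form: n = −ln(1 − rB₀/P)/ln(1+r) = −ln(0.46271)/ln(1.00925) ≈ 83.699, so the balance reaches zero during payment 84.

84 months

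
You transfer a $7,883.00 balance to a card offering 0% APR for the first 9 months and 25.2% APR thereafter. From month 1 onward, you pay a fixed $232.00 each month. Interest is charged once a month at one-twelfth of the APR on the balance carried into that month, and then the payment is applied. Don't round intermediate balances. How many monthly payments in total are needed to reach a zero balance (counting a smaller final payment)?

45 months

Promo months 1–9 at r₀ = 0%/12 = 0; months 10+ at r₁ = 25.2%/12 = 0.021.
After month 9 (no interest yet): B = $7,883.00 − 9·$232.00 = $5,795.00.
Then at r₁ with $232.00/mo: n₂ = −ln(1 − r₁·B/P)/ln(1+r₁) ≈ 35.77 → 36 more payments.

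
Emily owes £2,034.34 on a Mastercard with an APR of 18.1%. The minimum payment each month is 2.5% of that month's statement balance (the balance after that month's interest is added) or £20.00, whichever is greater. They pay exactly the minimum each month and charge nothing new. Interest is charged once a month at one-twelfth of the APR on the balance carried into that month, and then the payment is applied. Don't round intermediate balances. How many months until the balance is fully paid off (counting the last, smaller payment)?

152 months

Monthly rate r = 18.1%/12 = 1.50833% = 0.0150833.
While 2.5% of the post-interest balance exceeds £20.00, each month B ← (B·(1+r))·(1 − 0.025), i.e. B shrinks by the factor (1+r)·0.975 = 0.98971.
This holds for months 1–92. Entering month 93 the balance is £785.24; 2.5% of the post-interest balance is now below £20.00, so the flat £20.00 minimum applies from here.
From month 93 a fixed £20.00 at rate r clears £785.24 in 60 more payments. Total: 92 + 60 = 152 months.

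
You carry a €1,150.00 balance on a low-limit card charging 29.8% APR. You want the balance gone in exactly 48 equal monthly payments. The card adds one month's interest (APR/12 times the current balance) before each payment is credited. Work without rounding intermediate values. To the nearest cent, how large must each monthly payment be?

Monthly rate r = 29.8%/12 = 2.48333% = 0.0248333.
Level-payment amortization: P = B₀·r / (1 − (1+r)^(−n)) = 1150.00·0.0248333 / (1 − 1.02483^(−48)).
Denominator 1 − (1+r)^(−48) = 0.691933587.
P = 28.5583 / 0.691933587 ≈ 41.27.

€41.27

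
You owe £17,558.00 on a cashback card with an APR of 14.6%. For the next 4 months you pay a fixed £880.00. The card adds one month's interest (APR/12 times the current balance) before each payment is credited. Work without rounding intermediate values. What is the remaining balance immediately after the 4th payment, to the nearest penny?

Monthly rate r = 14.6%/12 = 1.21667% = 0.0121667.
Each month: B ← B·(1+r) − £880.00.
Month 1: interest £213.62; balance after payment £16,891.62.
Month 2: interest £205.51; balance after payment £16,217.14.
Month 3: interest £197.31; balance after payment £15,534.45.
Month 4: interest £189.00; balance after payment £14,843.45.

£14,843.45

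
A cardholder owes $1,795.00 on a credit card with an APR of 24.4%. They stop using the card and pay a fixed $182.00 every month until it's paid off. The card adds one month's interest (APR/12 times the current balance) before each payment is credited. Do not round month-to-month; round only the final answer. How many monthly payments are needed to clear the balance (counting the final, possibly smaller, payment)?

Monthly rate r = 24.4%/12 = 2.03333% = 0.0203333.
Recurrence: B ← B·(1+r) − $182.00.
Month 1: interest $36.50; balance after payment $1,649.50.
Month 2: interest $33.54; balance after payment $1,501.04.
Closed form: n = −ln(1 − rB₀/P)/ln(1+r) = −ln(0.79946)/ln(1.02033) ≈ 11.119, so the balance reaches zero during payment 12.

12 payments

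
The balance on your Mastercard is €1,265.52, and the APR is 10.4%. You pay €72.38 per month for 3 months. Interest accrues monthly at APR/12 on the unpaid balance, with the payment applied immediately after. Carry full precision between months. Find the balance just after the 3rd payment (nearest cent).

Monthly rate r = 10.4%/12 = 0.866667% = 0.00866667.
Each month: B ← B·(1+r) − €72.38.
Month 1: interest €10.97; balance after payment €1,204.11.
Month 2: interest €10.44; balance after payment €1,142.16.
Month 3: interest €9.90; balance after payment €1,079.68.

€1,079.68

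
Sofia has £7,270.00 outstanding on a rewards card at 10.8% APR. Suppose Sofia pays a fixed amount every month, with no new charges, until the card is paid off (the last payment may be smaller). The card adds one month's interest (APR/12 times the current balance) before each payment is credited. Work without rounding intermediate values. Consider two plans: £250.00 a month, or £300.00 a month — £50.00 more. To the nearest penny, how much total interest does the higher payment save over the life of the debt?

£228.54

Monthly rate r = 10.8%/12 = 0.9% = 0.009.
At £250.00/mo: n = ⌈−ln(1 − rB₀/P)/ln(1+r)⌉ = 34 payments (last £216.67); total interest = total paid − £7,270.00 = £1,196.67.
At £300.00/mo: 28 payments (last £138.13); total interest £968.13.
Interest saved = £1,196.67 − £968.13 = £228.54.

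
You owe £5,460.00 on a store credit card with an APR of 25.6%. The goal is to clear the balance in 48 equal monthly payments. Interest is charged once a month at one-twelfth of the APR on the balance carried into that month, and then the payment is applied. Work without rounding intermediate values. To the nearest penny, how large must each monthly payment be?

Monthly rate r = 25.6%/12 = 2.13333% = 0.0213333.
Level-payment amortization: P = B₀·r / (1 − (1+r)^(−n)) = 5460.00·0.0213333 / (1 − 1.02133^(−48)).
Denominator 1 − (1+r)^(−48) = 0.636955635.
P = 116.48 / 0.636955635 ≈ 182.87.

£182.87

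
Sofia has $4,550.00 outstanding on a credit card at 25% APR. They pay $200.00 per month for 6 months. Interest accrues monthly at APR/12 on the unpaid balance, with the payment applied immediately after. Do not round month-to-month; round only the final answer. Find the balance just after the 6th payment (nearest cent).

Monthly rate r = 25%/12 = 2.08333% = 0.0208333.
Each month: B ← B·(1+r) − $200.00.
Month 1: interest $94.79; balance after payment $4,444.79.
Month 2: interest $92.60; balance after payment $4,337.39.
Month 3: interest $90.36; balance after payment $4,227.75.
Month 4: interest $88.08; balance after payment $4,115.83.
Month 5: interest $85.75; balance after payment $4,001.58.
Month 6: interest $83.37; balance after payment $3,884.94.

$3,884.94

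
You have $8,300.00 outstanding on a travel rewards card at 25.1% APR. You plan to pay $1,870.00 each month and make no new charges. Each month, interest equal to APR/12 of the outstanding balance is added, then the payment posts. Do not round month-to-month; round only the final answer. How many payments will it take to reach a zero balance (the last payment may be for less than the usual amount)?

Monthly rate r = 25.1%/12 = 2.09167% = 0.0209167.
Recurrence: B ← B·(1+r) − $1,870.00.
Month 1: interest $173.61; balance after payment $6,603.61.
Month 2: interest $138.13; balance after payment $4,871.73.
Month 3: interest $101.90; balance after payment $3,103.63.
Month 4: interest $64.92; balance after payment $1,298.55.
Month 5: interest $27.16; balance after payment $0.00.

5 months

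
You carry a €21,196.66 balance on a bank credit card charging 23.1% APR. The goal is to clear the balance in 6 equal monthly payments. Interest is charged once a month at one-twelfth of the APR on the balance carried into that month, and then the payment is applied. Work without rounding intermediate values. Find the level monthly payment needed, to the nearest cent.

Monthly rate r = 23.1%/12 = 1.925% = 0.01925.
Level-payment amortization: P = B₀·r / (1 − (1+r)^(−n)) = 21196.66·0.01925 / (1 − 1.01925^(−6)).
Denominator 1 − (1+r)^(−6) = 0.108100995.
P = 408.036 / 0.108100995 ≈ 3774.58.

€3,774.58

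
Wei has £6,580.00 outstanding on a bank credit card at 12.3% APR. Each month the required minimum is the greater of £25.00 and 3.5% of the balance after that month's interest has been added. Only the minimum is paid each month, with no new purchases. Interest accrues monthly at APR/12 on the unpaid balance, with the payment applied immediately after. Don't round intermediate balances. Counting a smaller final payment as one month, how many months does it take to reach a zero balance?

Monthly rate r = 12.3%/12 = 1.025% = 0.01025.
While 3.5% of the post-interest balance exceeds £25.00, each month B ← (B·(1+r))·(1 − 0.035), i.e. B shrinks by the factor (1+r)·0.965 = 0.97489.
This holds for months 1–88. Entering month 89 the balance is £702.05; 3.5% of the post-interest balance is now below £25.00, so the flat £25.00 minimum applies from here.
From month 89 a fixed £25.00 at rate r clears £702.05 in 34 more payments. Total: 88 + 34 = 122 months.

122 months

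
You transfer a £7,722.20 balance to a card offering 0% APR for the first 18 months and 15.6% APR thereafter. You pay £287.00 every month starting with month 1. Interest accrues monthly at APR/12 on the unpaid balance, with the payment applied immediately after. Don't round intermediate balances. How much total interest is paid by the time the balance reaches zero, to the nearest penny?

£178.59

Promo months 1–18 at r₀ = 0%/12 = 0; months 19+ at r₁ = 15.6%/12 = 0.013.
After month 18 (no interest yet): B = £7,722.20 − 18·£287.00 = £2,556.20.
Then at r₁ with £287.00/mo: n₂ = −ln(1 − r₁·B/P)/ln(1+r₁) ≈ 9.53 → 10 more payments.
Total paid = 27·£287.00 + £151.79 = £7,900.79; interest = £7,900.79 − £7,722.20 = £178.59.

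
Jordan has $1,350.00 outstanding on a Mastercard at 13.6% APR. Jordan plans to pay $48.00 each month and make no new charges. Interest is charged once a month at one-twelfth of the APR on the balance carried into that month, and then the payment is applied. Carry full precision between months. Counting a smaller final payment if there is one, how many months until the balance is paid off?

35 payments

Monthly rate r = 13.6%/12 = 1.13333% = 0.0113333.
Recurrence: B ← B·(1+r) − $48.00.
Month 1: interest $15.30; balance after payment $1,317.30.
Month 2: interest $14.93; balance after payment $1,284.23.
Closed form: n = −ln(1 − rB₀/P)/ln(1+r) = −ln(0.68125)/ln(1.01133) ≈ 34.059, so the balance reaches zero during payment 35.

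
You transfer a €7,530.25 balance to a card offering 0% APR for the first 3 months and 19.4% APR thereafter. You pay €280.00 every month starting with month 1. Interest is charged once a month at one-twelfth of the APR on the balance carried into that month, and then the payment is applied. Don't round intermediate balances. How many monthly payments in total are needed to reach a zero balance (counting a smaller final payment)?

Promo months 1–3 at r₀ = 0%/12 = 0; months 4+ at r₁ = 19.4%/12 = 0.0161667.
After month 3 (no interest yet): B = €7,530.25 − 3·€280.00 = €6,690.25.
Then at r₁ with €280.00/mo: n₂ = −ln(1 − r₁·B/P)/ln(1+r₁) ≈ 30.44 → 31 more payments.

34 payments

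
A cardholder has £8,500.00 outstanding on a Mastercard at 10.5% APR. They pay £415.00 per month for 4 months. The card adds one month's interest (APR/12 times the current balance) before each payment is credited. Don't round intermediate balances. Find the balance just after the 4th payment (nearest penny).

Monthly rate r = 10.5%/12 = 0.875% = 0.00875.
Each month: B ← B·(1+r) − £415.00.
Month 1: interest £74.38; balance after payment £8,159.38.
Month 2: interest £71.39; balance after payment £7,815.77.
Month 3: interest £68.39; balance after payment £7,469.16.
Month 4: interest £65.36; balance after payment £7,119.51.

£7,119.51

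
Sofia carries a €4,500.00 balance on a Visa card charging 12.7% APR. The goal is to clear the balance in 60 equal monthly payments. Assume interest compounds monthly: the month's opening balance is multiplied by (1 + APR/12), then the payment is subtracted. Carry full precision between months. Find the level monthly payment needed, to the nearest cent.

Monthly rate r = 12.7%/12 = 1.05833% = 0.0105833.
Level-payment amortization: P = B₀·r / (1 − (1+r)^(−n)) = 4500.00·0.0105833 / (1 − 1.01058^(−60)).
Denominator 1 − (1+r)^(−60) = 0.46829333.
P = 47.625 / 0.46829333 ≈ 101.70.

€101.70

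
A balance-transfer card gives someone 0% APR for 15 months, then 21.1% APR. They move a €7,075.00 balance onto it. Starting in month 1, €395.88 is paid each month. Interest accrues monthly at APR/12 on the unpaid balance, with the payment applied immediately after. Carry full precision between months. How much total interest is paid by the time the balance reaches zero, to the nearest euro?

€40

Promo months 1–15 at r₀ = 0%/12 = 0; months 16+ at r₁ = 21.1%/12 = 0.0175833.
After month 15 (no interest yet): B = €7,075.00 − 15·€395.88 = €1,136.80.
Then at r₁ with €395.88/mo: n₂ = −ln(1 − r₁·B/P)/ln(1+r₁) ≈ 2.97 → 3 more payments.
Total paid = 17·€395.88 + €385.06 = €7,115.02; interest = €7,115.02 − €7,075.00 = €40.02.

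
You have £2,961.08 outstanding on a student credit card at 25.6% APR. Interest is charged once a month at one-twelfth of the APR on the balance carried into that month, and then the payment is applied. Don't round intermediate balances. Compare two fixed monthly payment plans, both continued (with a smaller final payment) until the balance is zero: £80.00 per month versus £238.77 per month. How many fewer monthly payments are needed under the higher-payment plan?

59 fewer payments

Monthly rate r = 25.6%/12 = 2.13333% = 0.0213333.
At £80.00/mo: n = ⌈−ln(1 − rB₀/P)/ln(1+r)⌉ = 74 payments (last £67.92); total interest = total paid − £2,961.08 = £2,946.84.
At £238.77/mo: 15 payments (last £133.70); total interest £515.40.
Payments saved = 74 − 15 = 59.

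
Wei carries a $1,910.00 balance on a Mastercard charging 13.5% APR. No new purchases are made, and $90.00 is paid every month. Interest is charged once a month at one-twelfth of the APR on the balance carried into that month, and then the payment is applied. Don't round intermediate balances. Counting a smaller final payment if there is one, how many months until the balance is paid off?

Monthly rate r = 13.5%/12 = 1.125% = 0.01125.
Recurrence: B ← B·(1+r) − $90.00.
Month 1: interest $21.49; balance after payment $1,841.49.
Month 2: interest $20.72; balance after payment $1,772.20.
Closed form: n = −ln(1 − rB₀/P)/ln(1+r) = −ln(0.76125)/ln(1.01125) ≈ 24.384, so the balance reaches zero during payment 25.

25 months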